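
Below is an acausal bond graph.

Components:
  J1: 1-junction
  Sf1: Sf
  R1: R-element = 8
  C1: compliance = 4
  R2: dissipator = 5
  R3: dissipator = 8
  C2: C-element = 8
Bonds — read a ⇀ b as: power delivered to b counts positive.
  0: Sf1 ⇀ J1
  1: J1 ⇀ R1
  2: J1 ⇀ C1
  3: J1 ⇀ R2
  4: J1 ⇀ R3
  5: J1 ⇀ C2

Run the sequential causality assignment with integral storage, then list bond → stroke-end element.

β0 |Sf1
β1 |J1
β2 |J1
β3 |J1
β4 |J1
β5 |J1

bond 0 stroke→Sf1  (Sf1: flow source, stroke at near end)
bond 1 stroke→J1  (J1: bond 0 brought flow, rest push out)
bond 2 stroke→J1  (J1 flow already set via bond 0)
bond 3 stroke→J1  (J1 flow already set via bond 0)
bond 4 stroke→J1  (common-f at J1 fixed by 0)
bond 5 stroke→J1  (common-f at J1 fixed by 0)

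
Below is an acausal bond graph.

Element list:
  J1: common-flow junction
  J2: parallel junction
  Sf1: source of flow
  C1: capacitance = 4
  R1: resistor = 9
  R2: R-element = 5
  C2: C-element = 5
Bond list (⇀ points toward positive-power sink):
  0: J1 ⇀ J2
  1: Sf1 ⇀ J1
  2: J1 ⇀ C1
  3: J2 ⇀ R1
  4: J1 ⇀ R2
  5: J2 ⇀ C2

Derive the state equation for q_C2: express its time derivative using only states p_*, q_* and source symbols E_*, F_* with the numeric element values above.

dq_C2/dt = F_Sf1 - q_C2/45

β1 stroke at Sf1  (Sf1 (Sf) sets flow on bond)
β0 stroke at J1  (common-f at J1 fixed by 1)
β2 stroke at J1  (common-f at J1 fixed by 1)
β4 stroke at J1  (common-f at J1 fixed by 1)
β5 stroke at J2  (prefer integral on C2)
β3 stroke at R1  (common-e at J2 fixed by 5)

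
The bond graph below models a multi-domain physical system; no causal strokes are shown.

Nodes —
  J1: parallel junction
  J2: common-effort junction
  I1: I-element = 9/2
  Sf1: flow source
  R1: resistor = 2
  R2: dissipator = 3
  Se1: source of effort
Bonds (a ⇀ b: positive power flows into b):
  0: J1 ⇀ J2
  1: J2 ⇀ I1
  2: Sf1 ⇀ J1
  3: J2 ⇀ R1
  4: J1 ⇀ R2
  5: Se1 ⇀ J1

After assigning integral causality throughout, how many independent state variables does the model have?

1  (I1 all integral)

#2 |Sf1  (Sf1 (Sf) sets flow on bond)
#5 |J1  (Se1 fixes effort; stroke away)
#0 |J2  (0-jn J1 has e-setter on 5)
#4 |R2  (J1: bond 5 brought effort, rest push out)
#1 |I1  (J2: bond 0 brought effort, rest push out)
#3 |R1  (J2 effort already set via bond 0)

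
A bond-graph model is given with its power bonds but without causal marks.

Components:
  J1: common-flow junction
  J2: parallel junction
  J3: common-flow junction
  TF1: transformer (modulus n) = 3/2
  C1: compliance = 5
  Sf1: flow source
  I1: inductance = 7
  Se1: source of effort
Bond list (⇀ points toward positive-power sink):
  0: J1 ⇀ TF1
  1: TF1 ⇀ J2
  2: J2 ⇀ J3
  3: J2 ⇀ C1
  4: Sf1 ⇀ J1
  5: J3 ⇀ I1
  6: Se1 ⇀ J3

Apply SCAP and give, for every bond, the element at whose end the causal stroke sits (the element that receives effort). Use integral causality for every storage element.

b4 |Sf1  (Sf1 (Sf) sets flow on bond)
b6 |J3  (Se1: effort source, stroke at far end)
b0 |J1  (common-f at J1 fixed by 4)
b1 |TF1  (TF TF1: opposite of bond 0)
b3 |J2  (C1: C, integral causality)
b2 |J3  (J2: bond 3 brought effort, rest push out)
b5 |I1  (only one flow-in slot at J3)

bond 0 |J1
bond 1 |TF1
bond 2 |J3
bond 3 |J2
bond 4 |Sf1
bond 5 |I1
bond 6 |J3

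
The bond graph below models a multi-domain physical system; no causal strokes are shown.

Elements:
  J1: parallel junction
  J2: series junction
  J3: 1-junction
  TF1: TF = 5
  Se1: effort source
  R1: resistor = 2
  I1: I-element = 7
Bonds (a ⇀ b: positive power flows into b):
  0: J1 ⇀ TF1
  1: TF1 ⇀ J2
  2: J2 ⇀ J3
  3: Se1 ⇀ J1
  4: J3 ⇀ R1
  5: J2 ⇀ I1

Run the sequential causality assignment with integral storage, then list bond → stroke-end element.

bond 3 →J1  (Se1 fixes effort; stroke away)
bond 0 →TF1  (0-jn J1 has e-setter on 3)
bond 1 →J2  (TF1: transformer flips bond 0)
bond 5 →I1  (prefer integral on I1)
bond 2 →J2  (J2 flow already set via bond 5)
bond 4 →J3  (1-jn J3 has f-setter on 2)

bond 0 stroke at TF1
bond 1 stroke at J2
bond 2 stroke at J2
bond 3 stroke at J1
bond 4 stroke at J3
bond 5 stroke at I1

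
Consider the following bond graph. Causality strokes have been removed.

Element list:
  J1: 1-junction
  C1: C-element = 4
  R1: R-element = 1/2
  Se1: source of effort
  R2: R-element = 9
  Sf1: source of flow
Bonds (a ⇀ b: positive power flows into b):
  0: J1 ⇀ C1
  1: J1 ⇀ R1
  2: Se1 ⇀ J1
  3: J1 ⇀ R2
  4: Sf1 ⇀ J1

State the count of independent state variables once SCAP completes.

1  (C1 all integral)

β2 |J1  (Se1 (Se) sets effort on bond)
β4 |Sf1  (Sf1 fixes flow; stroke at Sf1)
β0 |J1  (1-jn J1 has f-setter on 4)
β1 |J1  (J1 flow already set via bond 4)
β3 |J1  (J1 flow already set via bond 4)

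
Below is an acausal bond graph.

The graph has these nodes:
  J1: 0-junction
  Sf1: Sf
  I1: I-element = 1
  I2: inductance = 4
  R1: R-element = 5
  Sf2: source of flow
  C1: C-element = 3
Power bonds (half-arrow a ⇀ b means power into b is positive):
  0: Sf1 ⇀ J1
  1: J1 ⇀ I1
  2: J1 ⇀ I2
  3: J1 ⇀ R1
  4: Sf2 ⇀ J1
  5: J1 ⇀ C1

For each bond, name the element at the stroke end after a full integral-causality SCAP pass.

bond 0 stroke→Sf1  (Sf1: flow source, stroke at near end)
bond 4 stroke→Sf2  (source Sf2 imposes f)
bond 1 stroke→I1  (I1 outputs flow p/I1)
bond 2 stroke→I2  (I2: I, integral causality)
bond 5 stroke→J1  (C1 integral (e out))
bond 3 stroke→R1  (common-e at J1 fixed by 5)

β0 stroke at Sf1
β1 stroke at I1
β2 stroke at I2
β3 stroke at R1
β4 stroke at Sf2
β5 stroke at J1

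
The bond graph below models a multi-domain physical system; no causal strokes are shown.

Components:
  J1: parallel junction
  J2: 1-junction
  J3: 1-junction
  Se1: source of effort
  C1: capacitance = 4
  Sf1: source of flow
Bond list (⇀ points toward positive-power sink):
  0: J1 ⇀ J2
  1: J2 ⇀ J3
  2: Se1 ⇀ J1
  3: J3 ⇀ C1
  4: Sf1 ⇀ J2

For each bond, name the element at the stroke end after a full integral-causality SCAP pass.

β0 |J2
β1 |J2
β2 |J1
β3 |J3
β4 |Sf1

b2 |J1  (Se1 fixes effort; stroke away)
b4 |Sf1  (source Sf1 imposes f)
b0 |J2  (J1: bond 2 brought effort, rest push out)
b1 |J2  (common-f at J2 fixed by 4)
b3 |J3  (1-jn J3 has f-setter on 1)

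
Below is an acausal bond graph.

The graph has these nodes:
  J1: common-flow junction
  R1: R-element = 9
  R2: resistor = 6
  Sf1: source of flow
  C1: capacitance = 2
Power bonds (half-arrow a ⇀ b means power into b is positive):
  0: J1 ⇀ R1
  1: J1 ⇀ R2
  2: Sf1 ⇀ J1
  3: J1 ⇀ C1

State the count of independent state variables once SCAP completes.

#2 |Sf1  (Sf1 (Sf) sets flow on bond)
#0 |J1  (common-f at J1 fixed by 2)
#1 |J1  (J1: bond 2 brought flow, rest push out)
#3 |J1  (1-jn J1 has f-setter on 2)

1  (C1 all integral)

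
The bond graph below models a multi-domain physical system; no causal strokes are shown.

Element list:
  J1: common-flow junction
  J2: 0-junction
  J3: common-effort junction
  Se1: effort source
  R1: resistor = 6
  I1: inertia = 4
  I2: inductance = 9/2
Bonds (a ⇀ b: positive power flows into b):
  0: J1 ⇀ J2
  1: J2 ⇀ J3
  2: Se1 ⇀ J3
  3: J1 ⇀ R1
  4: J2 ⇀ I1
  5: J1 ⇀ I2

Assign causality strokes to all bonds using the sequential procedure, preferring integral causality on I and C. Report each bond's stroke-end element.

β0 |J1
β1 |J2
β2 |J3
β3 |J1
β4 |I1
β5 |I2

b2 |J3  (source Se1 imposes e)
b1 |J2  (common-e at J3 fixed by 2)
b0 |J1  (J2: bond 1 brought effort, rest push out)
b4 |I1  (J2 effort already set via bond 1)
b5 |I2  (prefer integral on I2)
b3 |J1  (J1: bond 5 brought flow, rest push out)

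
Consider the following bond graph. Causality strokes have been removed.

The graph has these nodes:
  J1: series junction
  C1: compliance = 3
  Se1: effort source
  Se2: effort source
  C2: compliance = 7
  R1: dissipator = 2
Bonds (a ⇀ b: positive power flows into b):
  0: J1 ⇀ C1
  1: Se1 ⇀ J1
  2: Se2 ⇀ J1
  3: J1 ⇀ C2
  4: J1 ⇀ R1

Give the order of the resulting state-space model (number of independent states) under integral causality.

bond 1 stroke→J1  (Se1: effort source, stroke at far end)
bond 2 stroke→J1  (Se2 fixes effort; stroke away)
bond 0 stroke→J1  (C1: C, integral causality)
bond 3 stroke→J1  (prefer integral on C2)
bond 4 stroke→R1  (J1: last free bond brings flow in)

2  (C1, C2 all integral)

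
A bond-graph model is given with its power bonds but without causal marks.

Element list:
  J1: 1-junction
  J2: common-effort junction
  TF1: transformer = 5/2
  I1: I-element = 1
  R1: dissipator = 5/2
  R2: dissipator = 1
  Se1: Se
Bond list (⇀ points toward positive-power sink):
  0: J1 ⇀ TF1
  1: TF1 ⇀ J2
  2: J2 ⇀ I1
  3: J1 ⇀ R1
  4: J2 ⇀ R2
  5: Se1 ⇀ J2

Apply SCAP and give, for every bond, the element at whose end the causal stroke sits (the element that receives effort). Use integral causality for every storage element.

β0 stroke at J1
β1 stroke at TF1
β2 stroke at I1
β3 stroke at R1
β4 stroke at R2
β5 stroke at J2

b5 |J2  (Se1 (Se) sets effort on bond)
b1 |TF1  (J2 effort already set via bond 5)
b2 |I1  (common-e at J2 fixed by 5)
b4 |R2  (0-jn J2 has e-setter on 5)
b0 |J1  (TF TF1: opposite of bond 1)
b3 |R1  (J1: last free bond brings flow in)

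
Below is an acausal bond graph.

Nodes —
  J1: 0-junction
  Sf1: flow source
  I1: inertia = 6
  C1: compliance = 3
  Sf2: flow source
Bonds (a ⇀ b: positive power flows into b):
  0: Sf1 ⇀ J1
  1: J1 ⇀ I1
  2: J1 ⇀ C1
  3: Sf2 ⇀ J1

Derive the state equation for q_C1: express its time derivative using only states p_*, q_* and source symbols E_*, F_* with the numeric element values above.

bond 0 →Sf1  (Sf1: flow source, stroke at near end)
bond 3 →Sf2  (Sf2 fixes flow; stroke at Sf2)
bond 1 →I1  (I1 outputs flow p/I1)
bond 2 →J1  (J1: last free bond brings effort in)

dq_C1/dt = F_Sf1 + F_Sf2 - p_I1/6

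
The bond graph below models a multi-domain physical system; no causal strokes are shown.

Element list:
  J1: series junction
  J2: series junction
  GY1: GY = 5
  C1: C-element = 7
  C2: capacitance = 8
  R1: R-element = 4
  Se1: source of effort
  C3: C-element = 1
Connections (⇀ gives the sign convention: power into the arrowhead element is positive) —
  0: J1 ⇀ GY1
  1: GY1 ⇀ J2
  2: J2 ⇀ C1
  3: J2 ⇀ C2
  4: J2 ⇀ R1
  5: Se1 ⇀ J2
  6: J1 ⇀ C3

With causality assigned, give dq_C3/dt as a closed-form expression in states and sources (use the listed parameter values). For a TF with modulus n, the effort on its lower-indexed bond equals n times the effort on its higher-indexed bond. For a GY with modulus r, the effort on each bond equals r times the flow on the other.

bond 5 →J2  (Se1: effort source, stroke at far end)
bond 2 →J2  (C1 integral (e out))
bond 3 →J2  (prefer integral on C2)
bond 6 →J1  (prefer integral on C3)
bond 0 →GY1  (J1: last free bond brings flow in)
bond 1 →GY1  (GY1: gyrator matches bond 0)
bond 4 →J2  (J2 flow already set via bond 1)

dq_C3/dt = -E_Se1/5 + q_C1/35 + q_C2/40 - 4*q_C3/25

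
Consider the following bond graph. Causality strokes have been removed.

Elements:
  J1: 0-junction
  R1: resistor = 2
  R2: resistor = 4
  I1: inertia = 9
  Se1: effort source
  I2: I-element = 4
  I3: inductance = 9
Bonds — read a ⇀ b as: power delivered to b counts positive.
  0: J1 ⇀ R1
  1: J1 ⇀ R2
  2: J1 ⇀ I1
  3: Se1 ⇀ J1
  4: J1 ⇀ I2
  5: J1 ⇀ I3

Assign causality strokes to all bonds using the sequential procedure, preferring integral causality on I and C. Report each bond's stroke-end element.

β0 |R1
β1 |R2
β2 |I1
β3 |J1
β4 |I2
β5 |I3

b3 stroke at J1  (source Se1 imposes e)
b0 stroke at R1  (0-jn J1 has e-setter on 3)
b1 stroke at R2  (common-e at J1 fixed by 3)
b2 stroke at I1  (0-jn J1 has e-setter on 3)
b4 stroke at I2  (J1: bond 3 brought effort, rest push out)
b5 stroke at I3  (J1 effort already set via bond 3)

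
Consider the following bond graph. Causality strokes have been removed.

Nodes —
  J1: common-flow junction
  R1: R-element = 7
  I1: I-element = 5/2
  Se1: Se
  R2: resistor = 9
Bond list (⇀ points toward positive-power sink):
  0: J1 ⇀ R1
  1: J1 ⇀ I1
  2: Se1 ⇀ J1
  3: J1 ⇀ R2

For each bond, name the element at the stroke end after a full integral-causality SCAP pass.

b2 stroke at J1  (Se1 fixes effort; stroke away)
b1 stroke at I1  (I1: I, integral causality)
b0 stroke at J1  (J1 flow already set via bond 1)
b3 stroke at J1  (1-jn J1 has f-setter on 1)

β0 stroke→J1
β1 stroke→I1
β2 stroke→J1
β3 stroke→J1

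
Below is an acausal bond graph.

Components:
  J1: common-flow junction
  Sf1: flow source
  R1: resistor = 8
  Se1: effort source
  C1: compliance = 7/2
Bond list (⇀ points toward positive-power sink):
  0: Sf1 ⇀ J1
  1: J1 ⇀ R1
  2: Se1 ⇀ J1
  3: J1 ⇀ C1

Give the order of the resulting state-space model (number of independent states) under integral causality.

bond 0 |Sf1  (Sf1: flow source, stroke at near end)
bond 2 |J1  (Se1 (Se) sets effort on bond)
bond 1 |J1  (common-f at J1 fixed by 0)
bond 3 |J1  (common-f at J1 fixed by 0)

1  (C1 all integral)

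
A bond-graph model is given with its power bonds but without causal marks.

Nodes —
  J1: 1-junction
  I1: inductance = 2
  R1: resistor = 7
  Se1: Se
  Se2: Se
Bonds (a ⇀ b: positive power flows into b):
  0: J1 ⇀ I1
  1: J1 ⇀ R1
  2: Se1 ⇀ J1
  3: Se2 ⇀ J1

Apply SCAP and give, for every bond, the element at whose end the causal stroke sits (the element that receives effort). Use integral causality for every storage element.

b2 |J1  (Se1: effort source, stroke at far end)
b3 |J1  (Se2 (Se) sets effort on bond)
b0 |I1  (prefer integral on I1)
b1 |J1  (1-jn J1 has f-setter on 0)

bond 0 stroke→I1
bond 1 stroke→J1
bond 2 stroke→J1
bond 3 stroke→J1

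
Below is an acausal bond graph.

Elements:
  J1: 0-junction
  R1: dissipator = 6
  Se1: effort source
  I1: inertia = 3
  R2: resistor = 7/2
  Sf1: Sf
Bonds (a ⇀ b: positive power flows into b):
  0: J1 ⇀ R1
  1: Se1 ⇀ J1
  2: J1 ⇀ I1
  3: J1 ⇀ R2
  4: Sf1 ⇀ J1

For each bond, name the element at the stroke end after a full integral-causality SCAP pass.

#0 stroke at R1
#1 stroke at J1
#2 stroke at I1
#3 stroke at R2
#4 stroke at Sf1

β1 stroke at J1  (source Se1 imposes e)
β4 stroke at Sf1  (Sf1: flow source, stroke at near end)
β0 stroke at R1  (common-e at J1 fixed by 1)
β2 stroke at I1  (J1: bond 1 brought effort, rest push out)
β3 stroke at R2  (0-jn J1 has e-setter on 1)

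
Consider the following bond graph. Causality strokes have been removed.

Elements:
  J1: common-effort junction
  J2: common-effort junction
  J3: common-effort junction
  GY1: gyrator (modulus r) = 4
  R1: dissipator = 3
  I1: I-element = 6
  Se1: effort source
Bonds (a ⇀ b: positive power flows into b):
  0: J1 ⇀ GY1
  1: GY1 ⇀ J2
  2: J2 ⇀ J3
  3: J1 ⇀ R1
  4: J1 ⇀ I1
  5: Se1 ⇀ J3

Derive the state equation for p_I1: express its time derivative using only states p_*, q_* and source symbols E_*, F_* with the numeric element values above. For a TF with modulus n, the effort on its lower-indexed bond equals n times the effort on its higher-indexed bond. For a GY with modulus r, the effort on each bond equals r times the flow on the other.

dp_I1/dt = -3*E_Se1/4 - p_I1/2

β5 →J3  (Se1 (Se) sets effort on bond)
β2 →J2  (0-jn J3 has e-setter on 5)
β1 →GY1  (J2 effort already set via bond 2)
β0 →GY1  (GY1: gyrator matches bond 1)
β4 →I1  (I1 integral (f out))
β3 →J1  (closing 0-jn rule on J1)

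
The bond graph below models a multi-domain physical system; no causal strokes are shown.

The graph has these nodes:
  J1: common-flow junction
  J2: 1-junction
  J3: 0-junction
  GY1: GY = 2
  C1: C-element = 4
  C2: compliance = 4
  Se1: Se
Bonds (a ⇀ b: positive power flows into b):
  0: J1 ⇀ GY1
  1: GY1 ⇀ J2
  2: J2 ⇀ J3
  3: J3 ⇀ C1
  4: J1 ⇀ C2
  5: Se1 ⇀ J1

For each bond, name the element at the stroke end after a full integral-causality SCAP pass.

b5 |J1  (Se1 fixes effort; stroke away)
b3 |J3  (C1: C, integral causality)
b2 |J2  (J3: bond 3 brought effort, rest push out)
b1 |GY1  (J2: last free bond brings flow in)
b0 |GY1  (GY GY1: same side as bond 1)
b4 |J1  (J1 flow already set via bond 0)

b0 stroke→GY1
b1 stroke→GY1
b2 stroke→J2
b3 stroke→J3
b4 stroke→J1
b5 stroke→J1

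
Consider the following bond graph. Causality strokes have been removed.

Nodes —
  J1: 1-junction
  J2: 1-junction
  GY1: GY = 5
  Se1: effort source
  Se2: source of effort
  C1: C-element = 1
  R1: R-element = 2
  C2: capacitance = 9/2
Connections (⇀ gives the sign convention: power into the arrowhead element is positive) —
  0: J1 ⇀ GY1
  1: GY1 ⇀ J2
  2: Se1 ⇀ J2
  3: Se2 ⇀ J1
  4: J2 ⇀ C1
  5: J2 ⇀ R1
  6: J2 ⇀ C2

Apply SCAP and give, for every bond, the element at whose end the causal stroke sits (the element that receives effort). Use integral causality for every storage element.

bond 2 |J2  (Se1 (Se) sets effort on bond)
bond 3 |J1  (Se2 fixes effort; stroke away)
bond 0 |GY1  (J1: last free bond brings flow in)
bond 1 |GY1  (GY GY1: same side as bond 0)
bond 4 |J2  (common-f at J2 fixed by 1)
bond 5 |J2  (J2: bond 1 brought flow, rest push out)
bond 6 |J2  (J2 flow already set via bond 1)

bond 0 |GY1
bond 1 |GY1
bond 2 |J2
bond 3 |J1
bond 4 |J2
bond 5 |J2
bond 6 |J2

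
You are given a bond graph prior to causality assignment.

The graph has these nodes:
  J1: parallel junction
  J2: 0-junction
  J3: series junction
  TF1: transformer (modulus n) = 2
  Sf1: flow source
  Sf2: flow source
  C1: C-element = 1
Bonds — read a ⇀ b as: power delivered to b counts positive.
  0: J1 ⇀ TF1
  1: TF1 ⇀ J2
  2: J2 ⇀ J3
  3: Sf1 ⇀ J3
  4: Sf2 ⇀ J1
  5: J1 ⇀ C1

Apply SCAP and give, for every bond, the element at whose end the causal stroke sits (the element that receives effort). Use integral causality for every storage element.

β3 |Sf1  (source Sf1 imposes f)
β4 |Sf2  (Sf2: flow source, stroke at near end)
β2 |J3  (common-f at J3 fixed by 3)
β1 |J2  (J2 needs exactly one e-in)
β0 |TF1  (through TF1, causality passes straight; one stroke at TF1)
β5 |J1  (J1 needs exactly one e-in)

#0 stroke at TF1
#1 stroke at J2
#2 stroke at J3
#3 stroke at Sf1
#4 stroke at Sf2
#5 stroke at J1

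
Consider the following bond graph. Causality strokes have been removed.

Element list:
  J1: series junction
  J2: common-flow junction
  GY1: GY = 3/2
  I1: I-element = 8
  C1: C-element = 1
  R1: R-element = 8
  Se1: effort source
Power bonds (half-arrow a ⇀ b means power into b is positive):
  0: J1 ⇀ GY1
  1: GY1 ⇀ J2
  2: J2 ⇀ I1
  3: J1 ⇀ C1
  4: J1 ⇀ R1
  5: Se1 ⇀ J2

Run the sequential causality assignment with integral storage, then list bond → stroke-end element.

#0 stroke at J1
#1 stroke at J2
#2 stroke at I1
#3 stroke at J1
#4 stroke at R1
#5 stroke at J2

b5 stroke at J2  (Se1 fixes effort; stroke away)
b2 stroke at I1  (I1 integral (f out))
b1 stroke at J2  (J2 flow already set via bond 2)
b0 stroke at J1  (GY1: gyrator matches bond 1)
b3 stroke at J1  (C1 integral (e out))
b4 stroke at R1  (J1 needs exactly one f-in)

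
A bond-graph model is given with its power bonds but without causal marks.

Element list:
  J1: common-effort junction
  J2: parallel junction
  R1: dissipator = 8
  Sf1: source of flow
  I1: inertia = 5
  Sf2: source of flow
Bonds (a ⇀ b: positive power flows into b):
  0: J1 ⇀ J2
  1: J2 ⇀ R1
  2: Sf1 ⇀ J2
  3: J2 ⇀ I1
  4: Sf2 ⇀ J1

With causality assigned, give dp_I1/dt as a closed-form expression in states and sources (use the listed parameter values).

dp_I1/dt = 8*F_Sf1 + 8*F_Sf2 - 8*p_I1/5

b2 |Sf1  (Sf1: flow source, stroke at near end)
b4 |Sf2  (Sf2 fixes flow; stroke at Sf2)
b0 |J1  (J1 needs exactly one e-in)
b3 |I1  (I1 outputs flow p/I1)
b1 |J2  (J2 needs exactly one e-in)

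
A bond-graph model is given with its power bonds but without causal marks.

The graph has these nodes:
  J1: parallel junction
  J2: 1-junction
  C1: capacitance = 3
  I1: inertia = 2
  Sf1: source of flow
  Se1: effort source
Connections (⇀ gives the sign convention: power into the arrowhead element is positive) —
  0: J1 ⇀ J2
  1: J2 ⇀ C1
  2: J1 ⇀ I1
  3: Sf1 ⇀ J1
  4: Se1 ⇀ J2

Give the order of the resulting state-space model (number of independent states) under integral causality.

2  (C1, I1 all integral)

β3 |Sf1  (source Sf1 imposes f)
β4 |J2  (Se1 fixes effort; stroke away)
β1 |J2  (prefer integral on C1)
β0 |J1  (J2: last free bond brings flow in)
β2 |I1  (common-e at J1 fixed by 0)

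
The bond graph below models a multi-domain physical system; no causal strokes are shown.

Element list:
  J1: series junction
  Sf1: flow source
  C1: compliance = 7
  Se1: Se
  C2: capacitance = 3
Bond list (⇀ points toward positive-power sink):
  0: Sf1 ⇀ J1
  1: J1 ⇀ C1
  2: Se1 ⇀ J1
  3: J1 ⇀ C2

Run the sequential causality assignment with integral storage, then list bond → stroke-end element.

bond 0 →Sf1  (source Sf1 imposes f)
bond 2 →J1  (Se1: effort source, stroke at far end)
bond 1 →J1  (common-f at J1 fixed by 0)
bond 3 →J1  (J1 flow already set via bond 0)

bond 0 →Sf1
bond 1 →J1
bond 2 →J1
bond 3 →J1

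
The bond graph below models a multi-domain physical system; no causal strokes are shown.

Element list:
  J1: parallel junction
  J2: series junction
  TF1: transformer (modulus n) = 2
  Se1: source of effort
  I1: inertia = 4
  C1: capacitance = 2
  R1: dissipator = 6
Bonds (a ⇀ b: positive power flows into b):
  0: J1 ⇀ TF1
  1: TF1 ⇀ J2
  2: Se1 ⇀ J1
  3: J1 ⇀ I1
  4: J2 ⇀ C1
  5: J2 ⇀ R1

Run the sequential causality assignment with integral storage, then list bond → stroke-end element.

#0 →TF1
#1 →J2
#2 →J1
#3 →I1
#4 →J2
#5 →R1

β2 →J1  (Se1: effort source, stroke at far end)
β0 →TF1  (common-e at J1 fixed by 2)
β3 →I1  (J1 effort already set via bond 2)
β1 →J2  (through TF1, causality passes straight; one stroke at TF1)
β4 →J2  (C1: C, integral causality)
β5 →R1  (J2 needs exactly one f-in)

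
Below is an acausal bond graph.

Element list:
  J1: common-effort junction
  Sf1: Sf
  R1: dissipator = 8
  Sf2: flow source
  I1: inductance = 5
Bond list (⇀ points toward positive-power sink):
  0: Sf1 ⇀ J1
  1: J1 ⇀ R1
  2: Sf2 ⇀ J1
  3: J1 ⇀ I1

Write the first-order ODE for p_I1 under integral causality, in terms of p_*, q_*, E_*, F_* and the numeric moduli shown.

dp_I1/dt = 8*F_Sf1 + 8*F_Sf2 - 8*p_I1/5

b0 |Sf1  (Sf1 (Sf) sets flow on bond)
b2 |Sf2  (Sf2 fixes flow; stroke at Sf2)
b3 |I1  (prefer integral on I1)
b1 |J1  (only one effort-in slot at J1)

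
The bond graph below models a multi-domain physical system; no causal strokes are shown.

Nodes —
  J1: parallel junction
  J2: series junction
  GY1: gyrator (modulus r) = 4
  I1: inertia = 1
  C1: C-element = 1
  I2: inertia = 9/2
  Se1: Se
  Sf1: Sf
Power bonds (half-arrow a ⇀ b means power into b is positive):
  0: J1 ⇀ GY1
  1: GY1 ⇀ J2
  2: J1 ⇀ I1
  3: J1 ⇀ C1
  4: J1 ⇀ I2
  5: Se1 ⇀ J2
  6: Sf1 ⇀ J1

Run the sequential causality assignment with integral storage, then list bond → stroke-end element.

β5 →J2  (Se1 (Se) sets effort on bond)
β6 →Sf1  (Sf1 fixes flow; stroke at Sf1)
β1 →GY1  (J2: last free bond brings flow in)
β0 →GY1  (GY GY1: same side as bond 1)
β2 →I1  (I1: I, integral causality)
β3 →J1  (C1: C, integral causality)
β4 →I2  (0-jn J1 has e-setter on 3)

#0 →GY1
#1 →GY1
#2 →I1
#3 →J1
#4 →I2
#5 →J2
#6 →Sf1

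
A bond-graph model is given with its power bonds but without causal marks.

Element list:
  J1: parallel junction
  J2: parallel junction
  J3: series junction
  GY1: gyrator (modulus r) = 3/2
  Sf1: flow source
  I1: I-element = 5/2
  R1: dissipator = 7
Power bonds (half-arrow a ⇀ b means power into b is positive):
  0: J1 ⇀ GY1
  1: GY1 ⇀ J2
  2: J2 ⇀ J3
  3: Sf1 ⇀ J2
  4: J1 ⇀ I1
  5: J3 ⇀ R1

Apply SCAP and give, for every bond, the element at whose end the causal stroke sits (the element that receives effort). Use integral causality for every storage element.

bond 0 stroke→J1
bond 1 stroke→J2
bond 2 stroke→J3
bond 3 stroke→Sf1
bond 4 stroke→I1
bond 5 stroke→R1

b3 stroke→Sf1  (Sf1 (Sf) sets flow on bond)
b4 stroke→I1  (I1 integral (f out))
b0 stroke→J1  (J1 needs exactly one e-in)
b1 stroke→J2  (GY1: gyrator matches bond 0)
b2 stroke→J3  (J2 effort already set via bond 1)
b5 stroke→R1  (J3 needs exactly one f-in)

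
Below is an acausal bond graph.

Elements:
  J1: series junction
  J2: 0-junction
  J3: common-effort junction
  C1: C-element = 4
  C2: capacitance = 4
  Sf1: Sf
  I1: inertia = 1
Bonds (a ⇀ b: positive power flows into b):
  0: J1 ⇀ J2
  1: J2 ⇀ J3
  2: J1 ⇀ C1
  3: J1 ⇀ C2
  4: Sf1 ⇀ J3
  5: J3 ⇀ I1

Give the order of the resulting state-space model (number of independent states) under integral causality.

3  (C1, C2, I1 all integral)

β4 →Sf1  (Sf1 fixes flow; stroke at Sf1)
β2 →J1  (C1 integral (e out))
β3 →J1  (C2 outputs effort q/C2)
β0 →J2  (only one flow-in slot at J1)
β1 →J3  (0-jn J2 has e-setter on 0)
β5 →I1  (J3 effort already set via bond 1)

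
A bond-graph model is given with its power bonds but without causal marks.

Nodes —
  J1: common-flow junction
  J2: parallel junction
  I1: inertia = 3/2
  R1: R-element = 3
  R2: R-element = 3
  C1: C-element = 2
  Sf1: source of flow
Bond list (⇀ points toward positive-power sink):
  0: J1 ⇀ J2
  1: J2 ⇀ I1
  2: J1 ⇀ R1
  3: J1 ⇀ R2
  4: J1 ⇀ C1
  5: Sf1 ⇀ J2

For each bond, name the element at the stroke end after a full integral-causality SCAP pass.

b0 →J2
b1 →I1
b2 →J1
b3 →J1
b4 →J1
b5 →Sf1

#5 stroke→Sf1  (Sf1: flow source, stroke at near end)
#1 stroke→I1  (I1: I, integral causality)
#0 stroke→J2  (J2: last free bond brings effort in)
#2 stroke→J1  (J1 flow already set via bond 0)
#3 stroke→J1  (J1 flow already set via bond 0)
#4 stroke→J1  (common-f at J1 fixed by 0)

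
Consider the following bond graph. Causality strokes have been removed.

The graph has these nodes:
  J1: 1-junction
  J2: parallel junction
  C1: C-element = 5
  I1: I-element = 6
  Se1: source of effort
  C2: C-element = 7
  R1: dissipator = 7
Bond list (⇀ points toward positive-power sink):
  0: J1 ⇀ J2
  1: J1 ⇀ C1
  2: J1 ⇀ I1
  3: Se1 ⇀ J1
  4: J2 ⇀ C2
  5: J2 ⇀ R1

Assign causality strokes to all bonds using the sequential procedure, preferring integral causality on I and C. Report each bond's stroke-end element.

#3 |J1  (source Se1 imposes e)
#1 |J1  (C1 outputs effort q/C1)
#2 |I1  (I1 outputs flow p/I1)
#0 |J1  (J1 flow already set via bond 2)
#4 |J2  (C2 outputs effort q/C2)
#5 |R1  (J2: bond 4 brought effort, rest push out)

β0 stroke→J1
β1 stroke→J1
β2 stroke→I1
β3 stroke→J1
β4 stroke→J2
β5 stroke→R1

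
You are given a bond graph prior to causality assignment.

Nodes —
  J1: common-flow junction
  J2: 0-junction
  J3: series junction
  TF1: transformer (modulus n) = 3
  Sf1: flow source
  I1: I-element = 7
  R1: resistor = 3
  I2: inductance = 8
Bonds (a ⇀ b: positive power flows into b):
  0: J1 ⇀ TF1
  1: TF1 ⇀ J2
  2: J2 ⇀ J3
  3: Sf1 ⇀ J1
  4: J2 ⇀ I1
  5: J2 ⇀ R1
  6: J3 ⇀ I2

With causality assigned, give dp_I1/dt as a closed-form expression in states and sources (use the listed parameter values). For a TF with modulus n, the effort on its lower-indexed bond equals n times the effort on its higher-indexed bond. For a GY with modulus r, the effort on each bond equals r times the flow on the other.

#3 stroke at Sf1  (Sf1 (Sf) sets flow on bond)
#0 stroke at J1  (J1: bond 3 brought flow, rest push out)
#1 stroke at TF1  (through TF1, causality passes straight; one stroke at TF1)
#4 stroke at I1  (I1 outputs flow p/I1)
#6 stroke at I2  (prefer integral on I2)
#2 stroke at J3  (J3 flow already set via bond 6)
#5 stroke at J2  (only one effort-in slot at J2)

dp_I1/dt = 9*F_Sf1 - 3*p_I1/7 - 3*p_I2/8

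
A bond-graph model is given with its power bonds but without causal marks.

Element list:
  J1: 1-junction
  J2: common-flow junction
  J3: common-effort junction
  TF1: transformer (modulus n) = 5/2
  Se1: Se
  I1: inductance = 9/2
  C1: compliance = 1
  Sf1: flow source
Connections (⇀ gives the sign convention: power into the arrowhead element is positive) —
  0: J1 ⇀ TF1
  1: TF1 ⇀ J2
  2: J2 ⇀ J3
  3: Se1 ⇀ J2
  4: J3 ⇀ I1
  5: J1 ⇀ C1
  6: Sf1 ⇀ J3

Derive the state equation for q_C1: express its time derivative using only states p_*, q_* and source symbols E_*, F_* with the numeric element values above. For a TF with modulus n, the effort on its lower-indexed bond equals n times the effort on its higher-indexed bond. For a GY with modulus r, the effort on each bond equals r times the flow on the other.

b3 |J2  (Se1 fixes effort; stroke away)
b6 |Sf1  (source Sf1 imposes f)
b4 |I1  (prefer integral on I1)
b2 |J3  (only one effort-in slot at J3)
b1 |J2  (1-jn J2 has f-setter on 2)
b0 |TF1  (through TF1, causality passes straight; one stroke at TF1)
b5 |J1  (J1 flow already set via bond 0)

dq_C1/dt = -2*F_Sf1/5 + 4*p_I1/45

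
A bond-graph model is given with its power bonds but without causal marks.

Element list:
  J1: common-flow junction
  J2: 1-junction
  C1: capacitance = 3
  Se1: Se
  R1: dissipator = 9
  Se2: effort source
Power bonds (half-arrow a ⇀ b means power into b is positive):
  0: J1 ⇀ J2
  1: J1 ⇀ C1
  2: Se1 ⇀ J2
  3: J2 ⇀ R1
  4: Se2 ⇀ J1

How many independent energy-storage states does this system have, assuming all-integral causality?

1  (C1 all integral)

#2 →J2  (Se1 (Se) sets effort on bond)
#4 →J1  (Se2: effort source, stroke at far end)
#1 →J1  (C1 outputs effort q/C1)
#0 →J2  (J1 needs exactly one f-in)
#3 →R1  (only one flow-in slot at J2)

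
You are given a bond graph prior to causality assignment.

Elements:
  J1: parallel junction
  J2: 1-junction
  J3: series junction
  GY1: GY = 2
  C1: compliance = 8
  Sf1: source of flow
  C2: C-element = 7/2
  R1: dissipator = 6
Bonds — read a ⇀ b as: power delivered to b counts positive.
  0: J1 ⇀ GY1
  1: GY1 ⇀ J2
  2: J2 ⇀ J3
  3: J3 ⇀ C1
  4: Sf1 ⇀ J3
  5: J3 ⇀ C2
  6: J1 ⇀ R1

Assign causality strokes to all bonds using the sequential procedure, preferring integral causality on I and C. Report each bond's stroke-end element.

#0 stroke→J1
#1 stroke→J2
#2 stroke→J3
#3 stroke→J3
#4 stroke→Sf1
#5 stroke→J3
#6 stroke→R1

#4 |Sf1  (Sf1 (Sf) sets flow on bond)
#2 |J3  (common-f at J3 fixed by 4)
#3 |J3  (1-jn J3 has f-setter on 4)
#5 |J3  (J3: bond 4 brought flow, rest push out)
#1 |J2  (J2: bond 2 brought flow, rest push out)
#0 |J1  (GY1: gyrator matches bond 1)
#6 |R1  (J1 effort already set via bond 0)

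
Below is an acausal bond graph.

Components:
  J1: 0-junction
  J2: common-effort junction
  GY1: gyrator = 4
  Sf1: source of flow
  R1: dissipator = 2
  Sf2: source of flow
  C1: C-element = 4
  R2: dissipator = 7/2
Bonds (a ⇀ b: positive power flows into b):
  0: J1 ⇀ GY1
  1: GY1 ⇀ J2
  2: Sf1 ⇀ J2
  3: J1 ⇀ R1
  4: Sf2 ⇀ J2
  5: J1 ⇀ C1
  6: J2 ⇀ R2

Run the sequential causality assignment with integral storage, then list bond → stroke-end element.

b0 →GY1
b1 →GY1
b2 →Sf1
b3 →R1
b4 →Sf2
b5 →J1
b6 →J2

bond 2 stroke→Sf1  (Sf1 fixes flow; stroke at Sf1)
bond 4 stroke→Sf2  (Sf2 fixes flow; stroke at Sf2)
bond 5 stroke→J1  (C1 outputs effort q/C1)
bond 0 stroke→GY1  (common-e at J1 fixed by 5)
bond 3 stroke→R1  (J1 effort already set via bond 5)
bond 1 stroke→GY1  (GY1 both-in/both-out from 0)
bond 6 stroke→J2  (J2: last free bond brings effort in)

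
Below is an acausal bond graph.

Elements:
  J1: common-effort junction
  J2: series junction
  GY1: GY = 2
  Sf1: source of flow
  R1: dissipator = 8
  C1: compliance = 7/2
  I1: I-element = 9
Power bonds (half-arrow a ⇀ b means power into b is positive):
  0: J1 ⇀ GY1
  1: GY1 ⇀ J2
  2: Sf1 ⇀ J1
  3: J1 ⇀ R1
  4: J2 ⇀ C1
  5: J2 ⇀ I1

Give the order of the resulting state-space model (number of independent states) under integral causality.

b2 →Sf1  (Sf1 (Sf) sets flow on bond)
b4 →J2  (C1: C, integral causality)
b5 →I1  (prefer integral on I1)
b1 →J2  (1-jn J2 has f-setter on 5)
b0 →J1  (GY1 both-in/both-out from 1)
b3 →R1  (J1 effort already set via bond 0)

2  (C1, I1 all integral)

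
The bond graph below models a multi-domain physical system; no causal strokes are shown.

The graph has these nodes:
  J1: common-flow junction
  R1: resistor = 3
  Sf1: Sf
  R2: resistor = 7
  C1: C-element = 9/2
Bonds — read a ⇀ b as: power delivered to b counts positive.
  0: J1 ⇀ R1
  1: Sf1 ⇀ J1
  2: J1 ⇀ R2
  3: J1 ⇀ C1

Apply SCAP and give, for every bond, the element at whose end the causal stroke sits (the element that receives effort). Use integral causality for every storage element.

#1 |Sf1  (Sf1: flow source, stroke at near end)
#0 |J1  (J1 flow already set via bond 1)
#2 |J1  (J1: bond 1 brought flow, rest push out)
#3 |J1  (common-f at J1 fixed by 1)

bond 0 stroke at J1
bond 1 stroke at Sf1
bond 2 stroke at J1
bond 3 stroke at J1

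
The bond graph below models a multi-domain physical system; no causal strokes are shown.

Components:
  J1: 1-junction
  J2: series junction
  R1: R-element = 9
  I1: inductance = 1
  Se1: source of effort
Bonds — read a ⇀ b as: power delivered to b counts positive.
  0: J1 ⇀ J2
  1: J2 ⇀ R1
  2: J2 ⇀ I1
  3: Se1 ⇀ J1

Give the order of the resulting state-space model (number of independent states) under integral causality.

#3 stroke→J1  (Se1: effort source, stroke at far end)
#0 stroke→J2  (closing 1-jn rule on J1)
#2 stroke→I1  (prefer integral on I1)
#1 stroke→J2  (J2: bond 2 brought flow, rest push out)

1  (I1 all integral)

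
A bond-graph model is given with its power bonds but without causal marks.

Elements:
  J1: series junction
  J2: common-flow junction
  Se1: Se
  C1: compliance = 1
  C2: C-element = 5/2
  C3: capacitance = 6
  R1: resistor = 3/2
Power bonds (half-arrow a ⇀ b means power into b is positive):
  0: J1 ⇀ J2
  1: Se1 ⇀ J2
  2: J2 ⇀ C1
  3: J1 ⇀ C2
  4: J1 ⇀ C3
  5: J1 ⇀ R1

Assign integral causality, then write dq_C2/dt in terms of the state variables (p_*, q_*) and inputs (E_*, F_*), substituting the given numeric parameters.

dq_C2/dt = 2*E_Se1/3 - 2*q_C1/3 - 4*q_C2/15 - q_C3/9

β1 stroke→J2  (Se1: effort source, stroke at far end)
β2 stroke→J2  (C1: C, integral causality)
β0 stroke→J1  (only one flow-in slot at J2)
β3 stroke→J1  (prefer integral on C2)
β4 stroke→J1  (C3 outputs effort q/C3)
β5 stroke→R1  (J1: last free bond brings flow in)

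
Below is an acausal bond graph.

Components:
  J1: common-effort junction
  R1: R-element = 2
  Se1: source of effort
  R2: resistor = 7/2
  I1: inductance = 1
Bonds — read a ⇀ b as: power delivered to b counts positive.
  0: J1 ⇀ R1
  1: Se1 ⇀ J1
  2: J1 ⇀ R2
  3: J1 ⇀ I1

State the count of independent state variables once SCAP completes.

1  (I1 all integral)

β1 stroke at J1  (Se1 (Se) sets effort on bond)
β0 stroke at R1  (common-e at J1 fixed by 1)
β2 stroke at R2  (common-e at J1 fixed by 1)
β3 stroke at I1  (0-jn J1 has e-setter on 1)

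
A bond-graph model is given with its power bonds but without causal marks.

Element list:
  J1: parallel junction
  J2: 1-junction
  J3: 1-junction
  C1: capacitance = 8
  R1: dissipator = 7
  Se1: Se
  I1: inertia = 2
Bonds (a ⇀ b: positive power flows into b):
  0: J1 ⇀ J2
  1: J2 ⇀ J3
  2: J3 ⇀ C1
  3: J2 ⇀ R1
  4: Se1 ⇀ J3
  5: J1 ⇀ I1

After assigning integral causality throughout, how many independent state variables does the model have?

2  (C1, I1 all integral)

β4 →J3  (Se1 fixes effort; stroke away)
β2 →J3  (C1 outputs effort q/C1)
β1 →J2  (J3 needs exactly one f-in)
β5 →I1  (I1 outputs flow p/I1)
β0 →J1  (closing 0-jn rule on J1)
β3 →J2  (J2 flow already set via bond 0)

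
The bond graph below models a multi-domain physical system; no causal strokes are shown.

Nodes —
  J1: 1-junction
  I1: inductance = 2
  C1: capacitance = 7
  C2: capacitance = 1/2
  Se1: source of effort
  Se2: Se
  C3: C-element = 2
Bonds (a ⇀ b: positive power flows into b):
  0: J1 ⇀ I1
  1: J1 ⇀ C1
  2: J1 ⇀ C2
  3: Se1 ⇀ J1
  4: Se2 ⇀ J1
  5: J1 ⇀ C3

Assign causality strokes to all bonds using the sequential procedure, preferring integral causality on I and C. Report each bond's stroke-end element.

bond 0 |I1
bond 1 |J1
bond 2 |J1
bond 3 |J1
bond 4 |J1
bond 5 |J1

bond 3 stroke at J1  (Se1 fixes effort; stroke away)
bond 4 stroke at J1  (Se2 fixes effort; stroke away)
bond 0 stroke at I1  (I1 outputs flow p/I1)
bond 1 stroke at J1  (J1 flow already set via bond 0)
bond 2 stroke at J1  (J1 flow already set via bond 0)
bond 5 stroke at J1  (J1: bond 0 brought flow, rest push out)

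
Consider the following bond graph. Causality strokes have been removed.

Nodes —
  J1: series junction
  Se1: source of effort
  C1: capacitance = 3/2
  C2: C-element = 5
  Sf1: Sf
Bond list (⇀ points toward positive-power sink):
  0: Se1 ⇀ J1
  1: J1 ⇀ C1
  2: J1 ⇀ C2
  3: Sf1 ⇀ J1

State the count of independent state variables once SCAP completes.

2  (C1, C2 all integral)

#0 →J1  (Se1 (Se) sets effort on bond)
#3 →Sf1  (source Sf1 imposes f)
#1 →J1  (J1: bond 3 brought flow, rest push out)
#2 →J1  (J1 flow already set via bond 3)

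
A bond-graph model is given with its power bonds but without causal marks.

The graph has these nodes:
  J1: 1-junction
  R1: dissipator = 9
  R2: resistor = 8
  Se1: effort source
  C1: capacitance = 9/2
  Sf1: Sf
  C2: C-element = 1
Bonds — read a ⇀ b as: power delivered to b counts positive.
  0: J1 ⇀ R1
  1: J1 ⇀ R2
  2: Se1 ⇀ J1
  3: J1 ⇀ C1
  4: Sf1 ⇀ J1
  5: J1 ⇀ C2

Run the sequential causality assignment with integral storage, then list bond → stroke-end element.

β2 stroke→J1  (Se1 fixes effort; stroke away)
β4 stroke→Sf1  (Sf1 (Sf) sets flow on bond)
β0 stroke→J1  (common-f at J1 fixed by 4)
β1 stroke→J1  (J1 flow already set via bond 4)
β3 stroke→J1  (common-f at J1 fixed by 4)
β5 stroke→J1  (common-f at J1 fixed by 4)

#0 |J1
#1 |J1
#2 |J1
#3 |J1
#4 |Sf1
#5 |J1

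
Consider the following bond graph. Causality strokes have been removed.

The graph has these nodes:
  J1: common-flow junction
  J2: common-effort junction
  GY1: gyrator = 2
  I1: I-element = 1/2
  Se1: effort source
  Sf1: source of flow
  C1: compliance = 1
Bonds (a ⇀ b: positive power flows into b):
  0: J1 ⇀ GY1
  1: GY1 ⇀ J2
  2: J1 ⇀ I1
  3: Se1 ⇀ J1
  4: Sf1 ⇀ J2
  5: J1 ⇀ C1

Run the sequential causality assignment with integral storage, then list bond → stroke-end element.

b0 stroke at J1
b1 stroke at J2
b2 stroke at I1
b3 stroke at J1
b4 stroke at Sf1
b5 stroke at J1

β3 →J1  (Se1: effort source, stroke at far end)
β4 →Sf1  (Sf1: flow source, stroke at near end)
β1 →J2  (J2: last free bond brings effort in)
β0 →J1  (through GY1, causality inverts; strokes same side of GY1)
β2 →I1  (I1 outputs flow p/I1)
β5 →J1  (J1: bond 2 brought flow, rest push out)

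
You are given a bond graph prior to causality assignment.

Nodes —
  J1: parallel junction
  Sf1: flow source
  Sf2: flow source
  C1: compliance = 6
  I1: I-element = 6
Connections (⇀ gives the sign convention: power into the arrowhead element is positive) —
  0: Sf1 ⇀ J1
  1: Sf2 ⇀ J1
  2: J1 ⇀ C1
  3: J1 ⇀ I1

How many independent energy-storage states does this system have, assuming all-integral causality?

b0 →Sf1  (Sf1: flow source, stroke at near end)
b1 →Sf2  (source Sf2 imposes f)
b2 →J1  (C1 outputs effort q/C1)
b3 →I1  (J1: bond 2 brought effort, rest push out)

2  (C1, I1 all integral)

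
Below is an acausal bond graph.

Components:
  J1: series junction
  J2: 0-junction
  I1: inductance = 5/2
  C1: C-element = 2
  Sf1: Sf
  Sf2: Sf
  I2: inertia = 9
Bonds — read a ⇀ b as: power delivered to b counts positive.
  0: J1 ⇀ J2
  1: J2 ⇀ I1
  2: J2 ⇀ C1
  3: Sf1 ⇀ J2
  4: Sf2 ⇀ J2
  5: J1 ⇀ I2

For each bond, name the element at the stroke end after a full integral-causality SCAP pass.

β0 stroke→J1
β1 stroke→I1
β2 stroke→J2
β3 stroke→Sf1
β4 stroke→Sf2
β5 stroke→I2

#3 stroke→Sf1  (Sf1: flow source, stroke at near end)
#4 stroke→Sf2  (Sf2 fixes flow; stroke at Sf2)
#1 stroke→I1  (I1 outputs flow p/I1)
#2 stroke→J2  (prefer integral on C1)
#0 stroke→J1  (common-e at J2 fixed by 2)
#5 stroke→I2  (J1: last free bond brings flow in)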